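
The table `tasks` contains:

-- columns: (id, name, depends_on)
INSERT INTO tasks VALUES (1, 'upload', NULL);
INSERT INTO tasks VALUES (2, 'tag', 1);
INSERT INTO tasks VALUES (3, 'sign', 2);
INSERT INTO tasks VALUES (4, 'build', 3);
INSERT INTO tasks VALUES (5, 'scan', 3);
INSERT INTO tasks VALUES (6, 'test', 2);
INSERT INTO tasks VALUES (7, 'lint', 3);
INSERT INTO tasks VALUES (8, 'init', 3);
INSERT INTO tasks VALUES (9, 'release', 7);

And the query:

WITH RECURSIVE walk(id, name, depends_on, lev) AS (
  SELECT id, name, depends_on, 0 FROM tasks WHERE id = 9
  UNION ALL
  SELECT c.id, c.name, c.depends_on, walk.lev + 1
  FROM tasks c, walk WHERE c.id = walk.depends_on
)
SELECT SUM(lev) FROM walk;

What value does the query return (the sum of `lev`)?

10

Base: id=9 (release), depends_on=7, lev 0.
Iteration 1: join on id=7 -> lint (id 7, depends_on=3, lev 1).
Iteration 2: join on id=3 -> sign (id 3, depends_on=2, lev 2).
Iteration 3: join on id=2 -> tag (id 2, depends_on=1, lev 3).
Iteration 4: join on id=1 -> upload (id 1, depends_on=NULL, lev 4).
Iteration 5: depends_on is NULL; no match; recursion stops.
SUM(lev) = 0 + 1 + 2 + 3 + 4 = 10.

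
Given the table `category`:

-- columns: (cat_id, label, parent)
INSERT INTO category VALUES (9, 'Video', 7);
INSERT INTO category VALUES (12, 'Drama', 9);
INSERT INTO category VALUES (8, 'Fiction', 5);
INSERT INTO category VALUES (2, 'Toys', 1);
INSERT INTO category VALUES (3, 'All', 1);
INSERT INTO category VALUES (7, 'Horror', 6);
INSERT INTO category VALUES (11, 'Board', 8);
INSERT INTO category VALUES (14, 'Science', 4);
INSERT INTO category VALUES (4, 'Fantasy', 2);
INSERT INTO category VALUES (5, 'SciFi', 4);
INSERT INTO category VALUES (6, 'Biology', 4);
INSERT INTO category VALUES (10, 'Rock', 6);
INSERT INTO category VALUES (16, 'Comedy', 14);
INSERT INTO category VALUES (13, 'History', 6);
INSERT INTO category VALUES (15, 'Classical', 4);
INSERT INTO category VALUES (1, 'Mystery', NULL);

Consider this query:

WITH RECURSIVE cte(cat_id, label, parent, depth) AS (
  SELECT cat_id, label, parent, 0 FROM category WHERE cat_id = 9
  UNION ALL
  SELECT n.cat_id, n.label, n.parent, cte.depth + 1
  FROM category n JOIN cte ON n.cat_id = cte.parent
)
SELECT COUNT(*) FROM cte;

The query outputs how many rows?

Base: cat_id=9 (Video), parent=7, depth 0.
Iteration 1: join on cat_id=7 -> Horror (id 7, parent=6, depth 1).
Iteration 2: join on cat_id=6 -> Biology (id 6, parent=4, depth 2).
Iteration 3: join on cat_id=4 -> Fantasy (id 4, parent=2, depth 3).
Iteration 4: join on cat_id=2 -> Toys (id 2, parent=1, depth 4).
Iteration 5: join on cat_id=1 -> Mystery (id 1, parent=NULL, depth 5).
Iteration 6: parent is NULL; no match; recursion stops.
Total rows emitted: 6.

6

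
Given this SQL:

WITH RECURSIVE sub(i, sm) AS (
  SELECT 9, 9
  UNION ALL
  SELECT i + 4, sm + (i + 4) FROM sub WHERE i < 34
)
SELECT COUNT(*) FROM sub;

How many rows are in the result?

Base: i=9, sm=9.
Iteration 1: 9 < 34 holds -> i = 9 + 4 = 13, sm = 9 + 13 = 22.
Iteration 2: 13 < 34 holds -> i = 13 + 4 = 17, sm = 22 + 17 = 39.
Iteration 3: 17 < 34 holds -> i = 17 + 4 = 21, sm = 39 + 21 = 60.
Iteration 4: 21 < 34 holds -> i = 21 + 4 = 25, sm = 60 + 25 = 85.
Iteration 5: 25 < 34 holds -> i = 25 + 4 = 29, sm = 85 + 29 = 114.
Iteration 6: 29 < 34 holds -> i = 29 + 4 = 33, sm = 114 + 33 = 147.
Iteration 7: 33 < 34 holds -> i = 33 + 4 = 37, sm = 147 + 37 = 184.
Iteration 8: 37 < 34 fails; recursion stops.
Total rows emitted: 8.

8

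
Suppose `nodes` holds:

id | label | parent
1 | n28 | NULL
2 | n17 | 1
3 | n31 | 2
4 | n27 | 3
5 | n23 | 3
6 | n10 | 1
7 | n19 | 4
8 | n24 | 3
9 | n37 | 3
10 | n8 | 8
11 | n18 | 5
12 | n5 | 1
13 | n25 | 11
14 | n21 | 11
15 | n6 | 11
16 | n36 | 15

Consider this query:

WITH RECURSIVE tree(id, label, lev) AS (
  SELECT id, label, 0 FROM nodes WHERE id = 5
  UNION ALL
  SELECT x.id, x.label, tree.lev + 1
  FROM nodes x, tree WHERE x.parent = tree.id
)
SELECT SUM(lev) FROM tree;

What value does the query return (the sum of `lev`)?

10

Base: id=5 (n23) at lev 0.
Iteration 1: rows with parent in {5} -> n18 (id 11, lev 1).
Iteration 2: rows with parent in {11} -> n25 (id 13, lev 2), n21 (id 14, lev 2), n6 (id 15, lev 2).
Iteration 3: rows with parent in {13,14,15} -> n36 (id 16, lev 3).
Iteration 4: no rows with parent in {16}; recursion stops.
SUM(lev) = 0 + 1 + 2 + 2 + 2 + 3 = 10.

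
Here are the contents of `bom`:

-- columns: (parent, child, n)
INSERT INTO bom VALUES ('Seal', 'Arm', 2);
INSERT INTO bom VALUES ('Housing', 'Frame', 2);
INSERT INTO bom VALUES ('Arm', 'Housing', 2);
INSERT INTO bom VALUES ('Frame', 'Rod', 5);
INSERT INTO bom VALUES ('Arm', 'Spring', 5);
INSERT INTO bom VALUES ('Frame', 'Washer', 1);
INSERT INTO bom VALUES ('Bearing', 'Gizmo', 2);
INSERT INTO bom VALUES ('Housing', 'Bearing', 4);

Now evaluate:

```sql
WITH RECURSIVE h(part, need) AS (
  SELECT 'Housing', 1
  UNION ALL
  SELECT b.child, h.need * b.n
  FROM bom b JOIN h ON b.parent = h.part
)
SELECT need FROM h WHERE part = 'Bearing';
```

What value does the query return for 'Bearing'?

Base: (Housing, need=1).
Iteration 1: components of {Housing} -> Bearing = 1*4 = 4, Frame = 1*2 = 2.
Iteration 2: components of {Bearing,Frame} -> Gizmo = 4*2 = 8, Rod = 2*5 = 10, Washer = 2*1 = 2.
Iteration 3: no further components; recursion stops.

4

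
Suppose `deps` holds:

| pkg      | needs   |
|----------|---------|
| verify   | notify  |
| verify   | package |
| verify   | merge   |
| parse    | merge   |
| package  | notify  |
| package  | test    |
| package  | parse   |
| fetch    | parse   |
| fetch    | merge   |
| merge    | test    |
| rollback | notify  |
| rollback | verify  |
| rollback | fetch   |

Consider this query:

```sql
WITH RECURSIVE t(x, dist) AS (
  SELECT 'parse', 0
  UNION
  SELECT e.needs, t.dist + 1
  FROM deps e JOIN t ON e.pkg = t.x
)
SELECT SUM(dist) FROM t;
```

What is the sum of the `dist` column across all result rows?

3

Base: (parse, dist=0).
Iteration 1: edges from {parse} -> (merge, dist=1).
Iteration 2: edges from {merge} -> (test, dist=2).
Iteration 3: no outgoing edges from {test}; recursion stops.
SUM(dist) = 0 + 1 + 2 = 3.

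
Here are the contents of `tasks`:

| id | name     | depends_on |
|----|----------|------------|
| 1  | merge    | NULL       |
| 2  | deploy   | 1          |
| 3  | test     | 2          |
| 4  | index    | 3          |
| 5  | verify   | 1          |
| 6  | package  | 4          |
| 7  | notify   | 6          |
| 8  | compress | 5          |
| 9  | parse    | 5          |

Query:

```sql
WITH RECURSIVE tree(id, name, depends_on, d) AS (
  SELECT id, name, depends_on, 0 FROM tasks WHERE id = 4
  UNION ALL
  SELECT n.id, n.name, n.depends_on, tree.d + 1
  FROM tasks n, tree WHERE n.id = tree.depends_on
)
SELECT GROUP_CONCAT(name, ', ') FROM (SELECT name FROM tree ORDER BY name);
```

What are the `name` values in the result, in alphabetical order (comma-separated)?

Base: id=4 (index), depends_on=3, d 0.
Iteration 1: join on id=3 -> test (id 3, depends_on=2, d 1).
Iteration 2: join on id=2 -> deploy (id 2, depends_on=1, d 2).
Iteration 3: join on id=1 -> merge (id 1, depends_on=NULL, d 3).
Iteration 4: depends_on is NULL; no match; recursion stops.

deploy, index, merge, test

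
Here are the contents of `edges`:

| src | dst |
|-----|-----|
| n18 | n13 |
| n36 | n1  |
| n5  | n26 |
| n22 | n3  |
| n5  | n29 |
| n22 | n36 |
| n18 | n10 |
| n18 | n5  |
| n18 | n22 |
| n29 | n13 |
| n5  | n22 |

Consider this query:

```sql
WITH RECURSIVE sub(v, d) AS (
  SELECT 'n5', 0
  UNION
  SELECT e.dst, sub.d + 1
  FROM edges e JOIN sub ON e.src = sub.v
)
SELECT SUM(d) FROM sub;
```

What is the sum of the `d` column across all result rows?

12

Base: (n5, d=0).
Iteration 1: edges from {n5} -> (n22, d=1), (n26, d=1), (n29, d=1).
Iteration 2: edges from {n22,n26,n29} -> (n13, d=2), (n3, d=2), (n36, d=2).
Iteration 3: edges from {n13,n3,n36} -> (n1, d=3).
Iteration 4: no outgoing edges from {n1}; recursion stops.
SUM(d) = 0 + 1 + 1 + 1 + 2 + 2 + 2 + 3 = 12.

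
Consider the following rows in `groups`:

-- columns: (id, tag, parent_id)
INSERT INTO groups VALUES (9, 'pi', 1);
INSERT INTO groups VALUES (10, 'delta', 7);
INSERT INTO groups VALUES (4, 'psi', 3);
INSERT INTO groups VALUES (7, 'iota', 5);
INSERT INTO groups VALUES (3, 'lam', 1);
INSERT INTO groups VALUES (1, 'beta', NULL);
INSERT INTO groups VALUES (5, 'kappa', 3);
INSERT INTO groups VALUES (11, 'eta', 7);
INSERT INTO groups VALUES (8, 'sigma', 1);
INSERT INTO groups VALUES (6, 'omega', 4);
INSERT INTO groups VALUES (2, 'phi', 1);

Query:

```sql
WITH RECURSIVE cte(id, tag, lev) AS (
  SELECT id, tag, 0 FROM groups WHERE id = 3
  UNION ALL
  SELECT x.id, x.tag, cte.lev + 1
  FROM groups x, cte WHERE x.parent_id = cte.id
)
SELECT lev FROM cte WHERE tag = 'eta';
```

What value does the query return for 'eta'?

3

Base: id=3 (lam) at lev 0.
Iteration 1: rows with parent_id in {3} -> psi (id 4, lev 1), kappa (id 5, lev 1).
Iteration 2: rows with parent_id in {4,5} -> omega (id 6, lev 2), iota (id 7, lev 2).
Iteration 3: rows with parent_id in {6,7} -> delta (id 10, lev 3), eta (id 11, lev 3).
Iteration 4: no rows with parent_id in {10,11}; recursion stops.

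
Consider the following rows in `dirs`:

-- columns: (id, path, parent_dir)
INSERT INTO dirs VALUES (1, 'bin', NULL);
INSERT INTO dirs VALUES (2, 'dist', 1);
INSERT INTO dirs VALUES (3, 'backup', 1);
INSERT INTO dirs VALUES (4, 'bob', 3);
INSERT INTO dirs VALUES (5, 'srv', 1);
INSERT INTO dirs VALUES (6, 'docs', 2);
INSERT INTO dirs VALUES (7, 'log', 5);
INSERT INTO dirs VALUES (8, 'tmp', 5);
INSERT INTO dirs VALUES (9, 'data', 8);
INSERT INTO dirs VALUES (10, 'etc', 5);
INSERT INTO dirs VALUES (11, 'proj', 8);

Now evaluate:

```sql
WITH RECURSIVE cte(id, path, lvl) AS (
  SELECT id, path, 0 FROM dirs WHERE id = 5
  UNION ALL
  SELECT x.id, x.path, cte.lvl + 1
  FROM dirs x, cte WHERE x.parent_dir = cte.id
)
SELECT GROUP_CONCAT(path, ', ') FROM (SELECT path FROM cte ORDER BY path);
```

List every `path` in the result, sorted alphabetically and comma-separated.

data, etc, log, proj, srv, tmp

Base: id=5 (srv) at lvl 0.
Iteration 1: rows with parent_dir in {5} -> log (id 7, lvl 1), tmp (id 8, lvl 1), etc (id 10, lvl 1).
Iteration 2: rows with parent_dir in {7,8,10} -> data (id 9, lvl 2), proj (id 11, lvl 2).
Iteration 3: no rows with parent_dir in {9,11}; recursion stops.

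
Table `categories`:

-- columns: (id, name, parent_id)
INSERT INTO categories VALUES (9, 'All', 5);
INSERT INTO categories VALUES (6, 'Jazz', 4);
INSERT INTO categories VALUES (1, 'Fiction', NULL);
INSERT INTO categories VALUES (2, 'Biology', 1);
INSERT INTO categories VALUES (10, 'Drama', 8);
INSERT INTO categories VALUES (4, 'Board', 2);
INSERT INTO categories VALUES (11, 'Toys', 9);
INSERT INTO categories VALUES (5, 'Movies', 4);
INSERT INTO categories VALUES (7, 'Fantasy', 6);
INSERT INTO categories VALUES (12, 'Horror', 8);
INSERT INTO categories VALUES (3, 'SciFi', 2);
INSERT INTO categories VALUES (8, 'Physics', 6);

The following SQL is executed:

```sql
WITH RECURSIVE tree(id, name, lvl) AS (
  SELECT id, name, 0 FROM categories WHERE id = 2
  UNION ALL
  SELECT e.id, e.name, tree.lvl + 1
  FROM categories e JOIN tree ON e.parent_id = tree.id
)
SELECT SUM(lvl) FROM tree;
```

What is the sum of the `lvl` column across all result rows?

Base: id=2 (Biology) at lvl 0.
Iteration 1: rows with parent_id in {2} -> SciFi (id 3, lvl 1), Board (id 4, lvl 1).
Iteration 2: rows with parent_id in {3,4} -> Movies (id 5, lvl 2), Jazz (id 6, lvl 2).
Iteration 3: rows with parent_id in {5,6} -> Fantasy (id 7, lvl 3), Physics (id 8, lvl 3), All (id 9, lvl 3).
Iteration 4: rows with parent_id in {7,8,9} -> Drama (id 10, lvl 4), Toys (id 11, lvl 4), Horror (id 12, lvl 4).
Iteration 5: no rows with parent_id in {10,11,12}; recursion stops.
SUM(lvl) = 0 + 1 + 1 + 2 + 2 + 3 + 3 + 3 + 4 + 4 + 4 = 27.

27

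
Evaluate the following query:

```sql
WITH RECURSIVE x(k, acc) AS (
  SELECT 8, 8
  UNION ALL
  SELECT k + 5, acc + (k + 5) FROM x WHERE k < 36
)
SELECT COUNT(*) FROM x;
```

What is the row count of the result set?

Base: k=8, acc=8.
Iteration 1: 8 < 36 holds -> k = 8 + 5 = 13, acc = 8 + 13 = 21.
Iteration 2: 13 < 36 holds -> k = 13 + 5 = 18, acc = 21 + 18 = 39.
Iteration 3: 18 < 36 holds -> k = 18 + 5 = 23, acc = 39 + 23 = 62.
Iteration 4: 23 < 36 holds -> k = 23 + 5 = 28, acc = 62 + 28 = 90.
Iteration 5: 28 < 36 holds -> k = 28 + 5 = 33, acc = 90 + 33 = 123.
Iteration 6: 33 < 36 holds -> k = 33 + 5 = 38, acc = 123 + 38 = 161.
Iteration 7: 38 < 36 fails; recursion stops.
Total rows emitted: 7.

7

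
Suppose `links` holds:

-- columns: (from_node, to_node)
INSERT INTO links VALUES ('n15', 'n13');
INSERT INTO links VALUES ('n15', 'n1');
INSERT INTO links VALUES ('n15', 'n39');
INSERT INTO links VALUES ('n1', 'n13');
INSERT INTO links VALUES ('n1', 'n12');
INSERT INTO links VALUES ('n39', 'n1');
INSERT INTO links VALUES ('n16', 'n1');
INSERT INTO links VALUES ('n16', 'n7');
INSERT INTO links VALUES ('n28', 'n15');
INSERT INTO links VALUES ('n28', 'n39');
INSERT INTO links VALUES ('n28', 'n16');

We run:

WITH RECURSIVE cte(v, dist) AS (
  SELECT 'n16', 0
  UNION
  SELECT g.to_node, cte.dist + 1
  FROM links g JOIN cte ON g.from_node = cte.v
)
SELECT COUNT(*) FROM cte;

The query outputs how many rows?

5

Base: (n16, dist=0).
Iteration 1: edges from {n16} -> (n1, dist=1), (n7, dist=1).
Iteration 2: edges from {n1,n7} -> (n12, dist=2), (n13, dist=2).
Iteration 3: no outgoing edges from {n12,n13}; recursion stops.
Total rows emitted: 5.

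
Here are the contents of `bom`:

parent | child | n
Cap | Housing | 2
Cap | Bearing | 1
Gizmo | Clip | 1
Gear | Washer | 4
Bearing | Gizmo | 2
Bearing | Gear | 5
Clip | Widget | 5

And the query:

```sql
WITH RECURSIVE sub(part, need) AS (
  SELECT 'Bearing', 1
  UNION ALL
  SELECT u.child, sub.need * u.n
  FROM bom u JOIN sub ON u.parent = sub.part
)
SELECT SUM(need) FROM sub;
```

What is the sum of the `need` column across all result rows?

Base: (Bearing, need=1).
Iteration 1: components of {Bearing} -> Gear = 1*5 = 5, Gizmo = 1*2 = 2.
Iteration 2: components of {Gear,Gizmo} -> Clip = 2*1 = 2, Washer = 5*4 = 20.
Iteration 3: components of {Clip,Washer} -> Widget = 2*5 = 10.
Iteration 4: no further components; recursion stops.
SUM(need) = 1 + 2 + 5 + 2 + 20 + 10 = 40.

40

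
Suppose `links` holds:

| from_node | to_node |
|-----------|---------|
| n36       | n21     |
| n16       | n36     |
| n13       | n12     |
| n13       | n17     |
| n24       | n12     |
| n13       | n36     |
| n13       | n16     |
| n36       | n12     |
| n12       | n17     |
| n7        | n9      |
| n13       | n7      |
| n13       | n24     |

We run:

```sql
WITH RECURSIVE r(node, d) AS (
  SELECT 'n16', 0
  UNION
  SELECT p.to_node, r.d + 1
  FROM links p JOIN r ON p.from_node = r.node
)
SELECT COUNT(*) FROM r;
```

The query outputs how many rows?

5

Base: (n16, d=0).
Iteration 1: edges from {n16} -> (n36, d=1).
Iteration 2: edges from {n36} -> (n12, d=2), (n21, d=2).
Iteration 3: edges from {n12,n21} -> (n17, d=3).
Iteration 4: no outgoing edges from {n17}; recursion stops.
Total rows emitted: 5.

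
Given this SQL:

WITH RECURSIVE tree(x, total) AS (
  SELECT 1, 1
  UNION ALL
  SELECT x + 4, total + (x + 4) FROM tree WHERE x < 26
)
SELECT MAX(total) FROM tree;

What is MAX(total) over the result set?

120

Base: x=1, total=1.
Iteration 1: 1 < 26 holds -> x = 1 + 4 = 5, total = 1 + 5 = 6.
Iteration 2: 5 < 26 holds -> x = 5 + 4 = 9, total = 6 + 9 = 15.
Iteration 3: 9 < 26 holds -> x = 9 + 4 = 13, total = 15 + 13 = 28.
Iteration 4: 13 < 26 holds -> x = 13 + 4 = 17, total = 28 + 17 = 45.
Iteration 5: 17 < 26 holds -> x = 17 + 4 = 21, total = 45 + 21 = 66.
Iteration 6: 21 < 26 holds -> x = 21 + 4 = 25, total = 66 + 25 = 91.
Iteration 7: 25 < 26 holds -> x = 25 + 4 = 29, total = 91 + 29 = 120.
Iteration 8: 29 < 26 fails; recursion stops.
total values: 1, 6, 15, 28, 45, 66, 91, 120; the maximum is 120.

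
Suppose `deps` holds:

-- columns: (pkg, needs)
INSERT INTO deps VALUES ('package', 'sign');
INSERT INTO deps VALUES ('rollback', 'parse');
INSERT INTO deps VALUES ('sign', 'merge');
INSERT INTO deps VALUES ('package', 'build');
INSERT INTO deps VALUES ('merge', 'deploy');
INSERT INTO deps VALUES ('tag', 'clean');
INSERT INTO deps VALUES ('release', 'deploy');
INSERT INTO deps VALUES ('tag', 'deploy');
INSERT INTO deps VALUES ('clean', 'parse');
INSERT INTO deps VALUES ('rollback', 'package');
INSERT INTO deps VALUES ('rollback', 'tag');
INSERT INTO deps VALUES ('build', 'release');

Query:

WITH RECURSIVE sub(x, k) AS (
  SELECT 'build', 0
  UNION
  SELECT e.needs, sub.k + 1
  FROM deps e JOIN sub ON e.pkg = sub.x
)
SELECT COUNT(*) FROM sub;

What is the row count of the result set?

Base: (build, k=0).
Iteration 1: edges from {build} -> (release, k=1).
Iteration 2: edges from {release} -> (deploy, k=2).
Iteration 3: no outgoing edges from {deploy}; recursion stops.
Total rows emitted: 3.

3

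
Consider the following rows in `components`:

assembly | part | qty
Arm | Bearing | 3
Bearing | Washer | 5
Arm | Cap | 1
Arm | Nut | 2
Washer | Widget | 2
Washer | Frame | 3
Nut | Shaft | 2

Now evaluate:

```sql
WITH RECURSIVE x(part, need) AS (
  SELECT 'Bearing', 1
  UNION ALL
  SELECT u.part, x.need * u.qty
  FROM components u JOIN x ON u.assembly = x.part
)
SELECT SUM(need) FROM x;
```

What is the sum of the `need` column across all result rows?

31

Base: (Bearing, need=1).
Iteration 1: components of {Bearing} -> Washer = 1*5 = 5.
Iteration 2: components of {Washer} -> Frame = 5*3 = 15, Widget = 5*2 = 10.
Iteration 3: no further components; recursion stops.
SUM(need) = 1 + 5 + 10 + 15 = 31.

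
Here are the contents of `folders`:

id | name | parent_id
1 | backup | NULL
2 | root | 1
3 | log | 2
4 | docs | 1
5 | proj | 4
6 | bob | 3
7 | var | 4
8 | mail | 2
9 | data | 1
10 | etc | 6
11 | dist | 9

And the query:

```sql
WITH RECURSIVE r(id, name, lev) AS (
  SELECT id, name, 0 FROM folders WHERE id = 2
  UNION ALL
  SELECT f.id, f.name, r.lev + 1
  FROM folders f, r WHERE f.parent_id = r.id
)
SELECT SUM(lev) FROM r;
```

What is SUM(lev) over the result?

7

Base: id=2 (root) at lev 0.
Iteration 1: rows with parent_id in {2} -> log (id 3, lev 1), mail (id 8, lev 1).
Iteration 2: rows with parent_id in {3,8} -> bob (id 6, lev 2).
Iteration 3: rows with parent_id in {6} -> etc (id 10, lev 3).
Iteration 4: no rows with parent_id in {10}; recursion stops.
SUM(lev) = 0 + 1 + 1 + 2 + 3 = 7.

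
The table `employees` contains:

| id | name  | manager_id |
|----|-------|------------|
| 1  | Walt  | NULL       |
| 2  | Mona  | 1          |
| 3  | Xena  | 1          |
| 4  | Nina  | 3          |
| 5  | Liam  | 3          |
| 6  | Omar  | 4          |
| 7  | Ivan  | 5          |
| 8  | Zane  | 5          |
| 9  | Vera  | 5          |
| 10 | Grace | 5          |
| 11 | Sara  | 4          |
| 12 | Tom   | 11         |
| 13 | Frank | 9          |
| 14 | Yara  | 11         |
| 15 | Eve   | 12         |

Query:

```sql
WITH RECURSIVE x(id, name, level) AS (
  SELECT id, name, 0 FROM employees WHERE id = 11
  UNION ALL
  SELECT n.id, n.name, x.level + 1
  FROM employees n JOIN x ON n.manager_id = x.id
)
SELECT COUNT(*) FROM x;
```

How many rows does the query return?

Base: id=11 (Sara) at level 0.
Iteration 1: rows with manager_id in {11} -> Tom (id 12, level 1), Yara (id 14, level 1).
Iteration 2: rows with manager_id in {12,14} -> Eve (id 15, level 2).
Iteration 3: no rows with manager_id in {15}; recursion stops.
Total rows emitted: 4.

4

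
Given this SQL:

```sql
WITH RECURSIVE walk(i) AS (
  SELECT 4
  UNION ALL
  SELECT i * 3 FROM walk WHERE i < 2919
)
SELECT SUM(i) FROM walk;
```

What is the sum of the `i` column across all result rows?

Base: i=4.
Iteration 1: 4 < 2919 holds -> i = 4 * 3 = 12.
Iteration 2: 12 < 2919 holds -> i = 12 * 3 = 36.
Iteration 3: 36 < 2919 holds -> i = 36 * 3 = 108.
Iteration 4: 108 < 2919 holds -> i = 108 * 3 = 324.
Iteration 5: 324 < 2919 holds -> i = 324 * 3 = 972.
Iteration 6: 972 < 2919 holds -> i = 972 * 3 = 2916.
Iteration 7: 2916 < 2919 holds -> i = 2916 * 3 = 8748.
Iteration 8: 8748 < 2919 fails; recursion stops.
SUM(i) = 4 + 12 + 36 + 108 + 324 + 972 + 2916 + 8748 = 13120.

13120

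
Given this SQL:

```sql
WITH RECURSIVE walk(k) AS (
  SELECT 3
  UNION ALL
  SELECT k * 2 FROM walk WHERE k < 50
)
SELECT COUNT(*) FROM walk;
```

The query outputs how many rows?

Base: k=3.
Iteration 1: 3 < 50 holds -> k = 3 * 2 = 6.
Iteration 2: 6 < 50 holds -> k = 6 * 2 = 12.
Iteration 3: 12 < 50 holds -> k = 12 * 2 = 24.
Iteration 4: 24 < 50 holds -> k = 24 * 2 = 48.
Iteration 5: 48 < 50 holds -> k = 48 * 2 = 96.
Iteration 6: 96 < 50 fails; recursion stops.
Total rows emitted: 6.

6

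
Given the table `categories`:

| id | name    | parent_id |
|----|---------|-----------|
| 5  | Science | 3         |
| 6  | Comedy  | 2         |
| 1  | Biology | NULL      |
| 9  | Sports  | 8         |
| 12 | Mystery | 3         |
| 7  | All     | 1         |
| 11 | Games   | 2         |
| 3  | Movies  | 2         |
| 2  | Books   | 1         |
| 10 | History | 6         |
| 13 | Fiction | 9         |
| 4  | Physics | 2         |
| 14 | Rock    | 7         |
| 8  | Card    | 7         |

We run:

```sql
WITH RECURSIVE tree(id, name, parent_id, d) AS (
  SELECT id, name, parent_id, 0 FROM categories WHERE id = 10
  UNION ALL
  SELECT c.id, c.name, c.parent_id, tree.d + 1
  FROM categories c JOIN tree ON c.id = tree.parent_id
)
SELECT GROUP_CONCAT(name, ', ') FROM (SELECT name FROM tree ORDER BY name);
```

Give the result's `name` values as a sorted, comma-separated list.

Base: id=10 (History), parent_id=6, d 0.
Iteration 1: join on id=6 -> Comedy (id 6, parent_id=2, d 1).
Iteration 2: join on id=2 -> Books (id 2, parent_id=1, d 2).
Iteration 3: join on id=1 -> Biology (id 1, parent_id=NULL, d 3).
Iteration 4: parent_id is NULL; no match; recursion stops.

Biology, Books, Comedy, History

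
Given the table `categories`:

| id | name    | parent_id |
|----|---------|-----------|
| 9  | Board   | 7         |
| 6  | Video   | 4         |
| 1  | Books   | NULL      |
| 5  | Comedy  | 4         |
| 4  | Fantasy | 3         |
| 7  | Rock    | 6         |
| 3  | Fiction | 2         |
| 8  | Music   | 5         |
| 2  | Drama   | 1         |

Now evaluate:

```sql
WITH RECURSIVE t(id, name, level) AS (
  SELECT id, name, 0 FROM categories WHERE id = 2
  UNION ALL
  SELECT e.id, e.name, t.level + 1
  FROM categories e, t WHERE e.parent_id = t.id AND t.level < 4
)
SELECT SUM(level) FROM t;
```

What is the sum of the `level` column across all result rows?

Base: id=2 (Drama) at level 0.
Iteration 1: rows with parent_id in {2} -> Fiction (id 3, level 1).
Iteration 2: rows with parent_id in {3} -> Fantasy (id 4, level 2).
Iteration 3: rows with parent_id in {4} -> Comedy (id 5, level 3), Video (id 6, level 3).
Iteration 4: rows with parent_id in {5,6} -> Rock (id 7, level 4), Music (id 8, level 4).
Iteration 5: level < 4 fails for all current rows; recursion stops.
SUM(level) = 0 + 1 + 2 + 3 + 3 + 4 + 4 = 17.

17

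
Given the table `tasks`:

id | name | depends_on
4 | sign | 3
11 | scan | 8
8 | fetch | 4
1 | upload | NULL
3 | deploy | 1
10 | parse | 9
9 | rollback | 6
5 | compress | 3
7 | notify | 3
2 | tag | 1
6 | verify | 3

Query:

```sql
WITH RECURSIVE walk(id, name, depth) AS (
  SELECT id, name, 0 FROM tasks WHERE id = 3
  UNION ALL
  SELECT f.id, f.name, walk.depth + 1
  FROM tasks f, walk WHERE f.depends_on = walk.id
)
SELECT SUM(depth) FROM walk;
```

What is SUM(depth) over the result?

Base: id=3 (deploy) at depth 0.
Iteration 1: rows with depends_on in {3} -> sign (id 4, depth 1), compress (id 5, depth 1), verify (id 6, depth 1), notify (id 7, depth 1).
Iteration 2: rows with depends_on in {4,5,6,7} -> fetch (id 8, depth 2), rollback (id 9, depth 2).
Iteration 3: rows with depends_on in {8,9} -> parse (id 10, depth 3), scan (id 11, depth 3).
Iteration 4: no rows with depends_on in {10,11}; recursion stops.
SUM(depth) = 0 + 1 + 1 + 1 + 1 + 2 + 2 + 3 + 3 = 14.

14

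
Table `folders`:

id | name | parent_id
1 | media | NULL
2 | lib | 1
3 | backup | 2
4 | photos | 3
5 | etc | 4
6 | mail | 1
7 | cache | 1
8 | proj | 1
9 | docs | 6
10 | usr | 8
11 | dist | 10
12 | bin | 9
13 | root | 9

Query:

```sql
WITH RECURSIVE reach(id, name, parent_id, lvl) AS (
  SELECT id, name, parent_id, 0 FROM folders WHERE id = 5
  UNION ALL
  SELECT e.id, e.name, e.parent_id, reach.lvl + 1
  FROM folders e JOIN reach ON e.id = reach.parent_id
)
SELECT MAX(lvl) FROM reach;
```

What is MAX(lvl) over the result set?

4

Base: id=5 (etc), parent_id=4, lvl 0.
Iteration 1: join on id=4 -> photos (id 4, parent_id=3, lvl 1).
Iteration 2: join on id=3 -> backup (id 3, parent_id=2, lvl 2).
Iteration 3: join on id=2 -> lib (id 2, parent_id=1, lvl 3).
Iteration 4: join on id=1 -> media (id 1, parent_id=NULL, lvl 4).
Iteration 5: parent_id is NULL; no match; recursion stops.
lvl values: 0, 1, 2, 3, 4; the maximum is 4.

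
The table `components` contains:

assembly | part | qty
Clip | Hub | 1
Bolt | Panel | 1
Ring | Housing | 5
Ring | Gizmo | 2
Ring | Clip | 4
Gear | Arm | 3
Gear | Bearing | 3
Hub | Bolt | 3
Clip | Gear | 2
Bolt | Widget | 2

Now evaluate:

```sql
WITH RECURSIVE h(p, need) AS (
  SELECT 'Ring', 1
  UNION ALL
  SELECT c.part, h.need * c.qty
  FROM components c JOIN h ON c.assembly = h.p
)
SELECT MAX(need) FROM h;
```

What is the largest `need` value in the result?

Base: (Ring, need=1).
Iteration 1: components of {Ring} -> Clip = 1*4 = 4, Gizmo = 1*2 = 2, Housing = 1*5 = 5.
Iteration 2: components of {Clip,Gizmo,Housing} -> Gear = 4*2 = 8, Hub = 4*1 = 4.
Iteration 3: components of {Gear,Hub} -> Arm = 8*3 = 24, Bearing = 8*3 = 24, Bolt = 4*3 = 12.
Iteration 4: components of {Arm,Bearing,Bolt} -> Panel = 12*1 = 12, Widget = 12*2 = 24.
Iteration 5: no further components; recursion stops.
need values: 1, 5, 2, 4, 4, 8, 12, 24, 24, 12, 24; the maximum is 24.

24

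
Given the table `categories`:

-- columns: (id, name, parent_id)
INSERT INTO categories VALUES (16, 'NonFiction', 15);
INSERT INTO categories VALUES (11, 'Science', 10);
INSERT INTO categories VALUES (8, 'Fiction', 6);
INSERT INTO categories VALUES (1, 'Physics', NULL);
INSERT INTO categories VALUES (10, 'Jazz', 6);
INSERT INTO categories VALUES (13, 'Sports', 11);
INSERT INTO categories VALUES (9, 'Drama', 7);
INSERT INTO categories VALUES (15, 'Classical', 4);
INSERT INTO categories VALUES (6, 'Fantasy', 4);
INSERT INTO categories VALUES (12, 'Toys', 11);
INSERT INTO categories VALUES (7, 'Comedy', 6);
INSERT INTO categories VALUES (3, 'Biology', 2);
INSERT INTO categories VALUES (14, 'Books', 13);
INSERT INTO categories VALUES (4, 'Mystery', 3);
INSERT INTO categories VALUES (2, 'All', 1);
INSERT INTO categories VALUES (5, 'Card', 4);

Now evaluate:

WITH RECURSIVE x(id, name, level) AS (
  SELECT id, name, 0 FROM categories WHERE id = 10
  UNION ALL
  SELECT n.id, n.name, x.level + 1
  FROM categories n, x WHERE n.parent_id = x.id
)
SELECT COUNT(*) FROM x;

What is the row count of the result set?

Base: id=10 (Jazz) at level 0.
Iteration 1: rows with parent_id in {10} -> Science (id 11, level 1).
Iteration 2: rows with parent_id in {11} -> Toys (id 12, level 2), Sports (id 13, level 2).
Iteration 3: rows with parent_id in {12,13} -> Books (id 14, level 3).
Iteration 4: no rows with parent_id in {14}; recursion stops.
Total rows emitted: 5.

5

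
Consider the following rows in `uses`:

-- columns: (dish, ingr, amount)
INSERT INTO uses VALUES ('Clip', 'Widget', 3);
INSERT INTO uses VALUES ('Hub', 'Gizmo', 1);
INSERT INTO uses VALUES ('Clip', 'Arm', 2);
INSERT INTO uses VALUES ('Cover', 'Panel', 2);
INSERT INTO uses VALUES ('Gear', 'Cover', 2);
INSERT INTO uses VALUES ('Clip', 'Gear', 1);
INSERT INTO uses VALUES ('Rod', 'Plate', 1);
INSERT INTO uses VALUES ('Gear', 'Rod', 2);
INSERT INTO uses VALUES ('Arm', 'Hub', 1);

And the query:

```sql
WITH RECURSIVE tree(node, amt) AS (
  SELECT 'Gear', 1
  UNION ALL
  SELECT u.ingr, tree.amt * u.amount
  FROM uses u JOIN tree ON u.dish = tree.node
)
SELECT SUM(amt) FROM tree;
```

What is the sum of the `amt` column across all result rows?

Base: (Gear, amt=1).
Iteration 1: components of {Gear} -> Cover = 1*2 = 2, Rod = 1*2 = 2.
Iteration 2: components of {Cover,Rod} -> Panel = 2*2 = 4, Plate = 2*1 = 2.
Iteration 3: no further components; recursion stops.
SUM(amt) = 1 + 2 + 2 + 2 + 4 = 11.

11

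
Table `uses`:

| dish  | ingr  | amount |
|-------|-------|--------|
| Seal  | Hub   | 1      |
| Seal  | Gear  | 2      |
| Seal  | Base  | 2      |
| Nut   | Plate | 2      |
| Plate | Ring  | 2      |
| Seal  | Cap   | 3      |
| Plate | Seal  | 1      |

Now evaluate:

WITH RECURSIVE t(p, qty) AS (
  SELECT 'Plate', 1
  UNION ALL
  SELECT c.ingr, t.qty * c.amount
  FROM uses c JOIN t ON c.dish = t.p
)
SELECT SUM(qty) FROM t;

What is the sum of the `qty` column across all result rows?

Base: (Plate, qty=1).
Iteration 1: components of {Plate} -> Ring = 1*2 = 2, Seal = 1*1 = 1.
Iteration 2: components of {Ring,Seal} -> Base = 1*2 = 2, Cap = 1*3 = 3, Gear = 1*2 = 2, Hub = 1*1 = 1.
Iteration 3: no further components; recursion stops.
SUM(qty) = 1 + 2 + 1 + 2 + 1 + 2 + 3 = 12.

12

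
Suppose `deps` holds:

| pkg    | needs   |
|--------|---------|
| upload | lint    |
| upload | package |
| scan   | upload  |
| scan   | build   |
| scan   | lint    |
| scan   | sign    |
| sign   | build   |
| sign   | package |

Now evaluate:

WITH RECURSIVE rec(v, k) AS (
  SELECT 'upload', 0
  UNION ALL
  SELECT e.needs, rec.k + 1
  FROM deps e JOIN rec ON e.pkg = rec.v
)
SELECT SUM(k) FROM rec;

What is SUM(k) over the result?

2

Base: (upload, k=0).
Iteration 1: edges from {upload} -> (lint, k=1), (package, k=1).
Iteration 2: no outgoing edges from {lint,package}; recursion stops.
SUM(k) = 0 + 1 + 1 = 2.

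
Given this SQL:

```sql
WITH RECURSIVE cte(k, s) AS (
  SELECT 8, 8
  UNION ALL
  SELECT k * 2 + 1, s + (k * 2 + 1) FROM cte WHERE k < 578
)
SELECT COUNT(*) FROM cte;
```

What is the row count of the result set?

8

Base: k=8, s=8.
Iteration 1: 8 < 578 holds -> k = 8 * 2 + 1 = 17, s = 8 + 17 = 25.
Iteration 2: 17 < 578 holds -> k = 17 * 2 + 1 = 35, s = 25 + 35 = 60.
Iteration 3: 35 < 578 holds -> k = 35 * 2 + 1 = 71, s = 60 + 71 = 131.
Iteration 4: 71 < 578 holds -> k = 71 * 2 + 1 = 143, s = 131 + 143 = 274.
Iteration 5: 143 < 578 holds -> k = 143 * 2 + 1 = 287, s = 274 + 287 = 561.
Iteration 6: 287 < 578 holds -> k = 287 * 2 + 1 = 575, s = 561 + 575 = 1136.
Iteration 7: 575 < 578 holds -> k = 575 * 2 + 1 = 1151, s = 1136 + 1151 = 2287.
Iteration 8: 1151 < 578 fails; recursion stops.
Total rows emitted: 8.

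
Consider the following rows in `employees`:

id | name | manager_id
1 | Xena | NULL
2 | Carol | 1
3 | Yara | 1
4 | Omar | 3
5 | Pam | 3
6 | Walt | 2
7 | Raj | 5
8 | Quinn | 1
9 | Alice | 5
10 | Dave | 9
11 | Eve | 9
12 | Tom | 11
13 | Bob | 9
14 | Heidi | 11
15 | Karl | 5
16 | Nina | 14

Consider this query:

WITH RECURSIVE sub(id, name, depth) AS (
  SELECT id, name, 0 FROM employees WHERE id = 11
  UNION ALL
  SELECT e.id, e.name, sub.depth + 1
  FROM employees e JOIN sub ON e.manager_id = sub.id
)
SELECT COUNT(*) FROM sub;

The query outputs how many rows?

Base: id=11 (Eve) at depth 0.
Iteration 1: rows with manager_id in {11} -> Tom (id 12, depth 1), Heidi (id 14, depth 1).
Iteration 2: rows with manager_id in {12,14} -> Nina (id 16, depth 2).
Iteration 3: no rows with manager_id in {16}; recursion stops.
Total rows emitted: 4.

4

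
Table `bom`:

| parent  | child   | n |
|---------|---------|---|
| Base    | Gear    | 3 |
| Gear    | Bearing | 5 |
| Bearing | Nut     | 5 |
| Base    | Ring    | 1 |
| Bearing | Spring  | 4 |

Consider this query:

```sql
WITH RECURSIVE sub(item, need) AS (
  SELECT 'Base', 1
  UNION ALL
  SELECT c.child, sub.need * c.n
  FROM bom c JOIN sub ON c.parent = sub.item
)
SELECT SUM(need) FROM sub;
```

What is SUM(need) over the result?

155

Base: (Base, need=1).
Iteration 1: components of {Base} -> Gear = 1*3 = 3, Ring = 1*1 = 1.
Iteration 2: components of {Gear,Ring} -> Bearing = 3*5 = 15.
Iteration 3: components of {Bearing} -> Nut = 15*5 = 75, Spring = 15*4 = 60.
Iteration 4: no further components; recursion stops.
SUM(need) = 1 + 3 + 1 + 15 + 75 + 60 = 155.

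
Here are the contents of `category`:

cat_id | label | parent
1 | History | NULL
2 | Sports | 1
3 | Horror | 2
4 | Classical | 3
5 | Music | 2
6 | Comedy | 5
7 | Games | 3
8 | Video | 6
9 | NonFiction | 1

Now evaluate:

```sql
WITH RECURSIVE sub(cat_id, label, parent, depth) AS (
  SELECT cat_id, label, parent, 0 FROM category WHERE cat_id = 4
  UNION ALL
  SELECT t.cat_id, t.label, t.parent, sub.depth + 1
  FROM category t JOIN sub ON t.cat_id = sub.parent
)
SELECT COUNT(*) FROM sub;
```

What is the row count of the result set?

4

Base: cat_id=4 (Classical), parent=3, depth 0.
Iteration 1: join on cat_id=3 -> Horror (id 3, parent=2, depth 1).
Iteration 2: join on cat_id=2 -> Sports (id 2, parent=1, depth 2).
Iteration 3: join on cat_id=1 -> History (id 1, parent=NULL, depth 3).
Iteration 4: parent is NULL; no match; recursion stops.
Total rows emitted: 4.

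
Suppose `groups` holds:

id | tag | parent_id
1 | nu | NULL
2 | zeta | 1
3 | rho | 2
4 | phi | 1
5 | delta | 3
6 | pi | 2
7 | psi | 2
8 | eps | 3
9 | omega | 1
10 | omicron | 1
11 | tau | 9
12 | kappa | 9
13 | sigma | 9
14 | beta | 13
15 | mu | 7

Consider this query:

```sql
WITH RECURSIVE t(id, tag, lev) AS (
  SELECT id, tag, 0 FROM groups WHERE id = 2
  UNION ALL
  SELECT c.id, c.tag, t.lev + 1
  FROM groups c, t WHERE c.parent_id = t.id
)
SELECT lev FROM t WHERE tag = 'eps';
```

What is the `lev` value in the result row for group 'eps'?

Base: id=2 (zeta) at lev 0.
Iteration 1: rows with parent_id in {2} -> rho (id 3, lev 1), pi (id 6, lev 1), psi (id 7, lev 1).
Iteration 2: rows with parent_id in {3,6,7} -> delta (id 5, lev 2), eps (id 8, lev 2), mu (id 15, lev 2).
Iteration 3: no rows with parent_id in {5,8,15}; recursion stops.

2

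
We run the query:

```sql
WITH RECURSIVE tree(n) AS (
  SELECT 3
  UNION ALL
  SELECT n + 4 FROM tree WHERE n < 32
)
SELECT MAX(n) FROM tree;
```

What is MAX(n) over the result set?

Base: n=3.
Iteration 1: 3 < 32 holds -> n = 3 + 4 = 7.
Iteration 2: 7 < 32 holds -> n = 7 + 4 = 11.
Iteration 3: 11 < 32 holds -> n = 11 + 4 = 15.
Iteration 4: 15 < 32 holds -> n = 15 + 4 = 19.
Iteration 5: 19 < 32 holds -> n = 19 + 4 = 23.
Iteration 6: 23 < 32 holds -> n = 23 + 4 = 27.
Iteration 7: 27 < 32 holds -> n = 27 + 4 = 31.
Iteration 8: 31 < 32 holds -> n = 31 + 4 = 35.
Iteration 9: 35 < 32 fails; recursion stops.
n values: 3, 7, 11, 15, 19, 23, 27, 31, 35; the maximum is 35.

35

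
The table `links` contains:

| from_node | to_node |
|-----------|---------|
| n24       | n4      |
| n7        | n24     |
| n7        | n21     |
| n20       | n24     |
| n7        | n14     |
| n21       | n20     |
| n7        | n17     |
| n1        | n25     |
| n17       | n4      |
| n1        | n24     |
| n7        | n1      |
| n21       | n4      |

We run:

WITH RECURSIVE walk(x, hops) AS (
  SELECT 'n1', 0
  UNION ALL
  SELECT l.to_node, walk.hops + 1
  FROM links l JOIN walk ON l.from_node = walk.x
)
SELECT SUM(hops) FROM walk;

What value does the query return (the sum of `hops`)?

Base: (n1, hops=0).
Iteration 1: edges from {n1} -> (n24, hops=1), (n25, hops=1).
Iteration 2: edges from {n24,n25} -> (n4, hops=2).
Iteration 3: no outgoing edges from {n4}; recursion stops.
SUM(hops) = 0 + 1 + 1 + 2 = 4.

4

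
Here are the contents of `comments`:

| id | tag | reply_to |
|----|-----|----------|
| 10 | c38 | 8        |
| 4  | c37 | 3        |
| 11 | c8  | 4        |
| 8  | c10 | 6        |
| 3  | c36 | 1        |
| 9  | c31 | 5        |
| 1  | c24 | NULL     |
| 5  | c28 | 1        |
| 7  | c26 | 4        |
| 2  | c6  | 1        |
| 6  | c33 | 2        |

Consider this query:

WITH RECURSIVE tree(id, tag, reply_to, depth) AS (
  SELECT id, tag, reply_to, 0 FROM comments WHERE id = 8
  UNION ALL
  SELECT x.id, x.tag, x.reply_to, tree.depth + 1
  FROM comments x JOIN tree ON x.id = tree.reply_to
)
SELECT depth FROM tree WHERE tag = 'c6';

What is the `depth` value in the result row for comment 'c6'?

Base: id=8 (c10), reply_to=6, depth 0.
Iteration 1: join on id=6 -> c33 (id 6, reply_to=2, depth 1).
Iteration 2: join on id=2 -> c6 (id 2, reply_to=1, depth 2).
Iteration 3: join on id=1 -> c24 (id 1, reply_to=NULL, depth 3).
Iteration 4: reply_to is NULL; no match; recursion stops.

2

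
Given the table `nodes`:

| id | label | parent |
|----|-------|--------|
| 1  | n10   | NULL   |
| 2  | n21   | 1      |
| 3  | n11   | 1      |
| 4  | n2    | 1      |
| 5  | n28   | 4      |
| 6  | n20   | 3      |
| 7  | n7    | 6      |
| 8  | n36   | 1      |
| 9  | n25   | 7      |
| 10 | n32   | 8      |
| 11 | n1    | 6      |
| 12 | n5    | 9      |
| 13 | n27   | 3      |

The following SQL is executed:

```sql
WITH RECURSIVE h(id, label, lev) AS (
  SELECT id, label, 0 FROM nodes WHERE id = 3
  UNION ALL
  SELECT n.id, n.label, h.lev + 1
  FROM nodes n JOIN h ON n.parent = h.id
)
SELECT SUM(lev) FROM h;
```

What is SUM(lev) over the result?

Base: id=3 (n11) at lev 0.
Iteration 1: rows with parent in {3} -> n20 (id 6, lev 1), n27 (id 13, lev 1).
Iteration 2: rows with parent in {6,13} -> n7 (id 7, lev 2), n1 (id 11, lev 2).
Iteration 3: rows with parent in {7,11} -> n25 (id 9, lev 3).
Iteration 4: rows with parent in {9} -> n5 (id 12, lev 4).
Iteration 5: no rows with parent in {12}; recursion stops.
SUM(lev) = 0 + 1 + 1 + 2 + 2 + 3 + 4 = 13.

13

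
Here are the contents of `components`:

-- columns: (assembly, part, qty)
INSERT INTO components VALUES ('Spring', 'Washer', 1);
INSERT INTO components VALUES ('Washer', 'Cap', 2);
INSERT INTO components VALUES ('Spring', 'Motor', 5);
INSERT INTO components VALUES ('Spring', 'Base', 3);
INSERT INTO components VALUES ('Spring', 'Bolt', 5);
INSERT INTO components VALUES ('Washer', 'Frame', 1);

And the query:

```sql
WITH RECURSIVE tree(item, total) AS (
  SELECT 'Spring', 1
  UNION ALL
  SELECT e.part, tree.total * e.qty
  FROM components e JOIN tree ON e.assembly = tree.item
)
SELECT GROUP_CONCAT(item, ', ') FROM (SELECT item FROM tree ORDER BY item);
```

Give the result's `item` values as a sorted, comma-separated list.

Base, Bolt, Cap, Frame, Motor, Spring, Washer

Base: (Spring, total=1).
Iteration 1: components of {Spring} -> Base = 1*3 = 3, Bolt = 1*5 = 5, Motor = 1*5 = 5, Washer = 1*1 = 1.
Iteration 2: components of {Base,Bolt,Motor,Washer} -> Cap = 1*2 = 2, Frame = 1*1 = 1.
Iteration 3: no further components; recursion stops.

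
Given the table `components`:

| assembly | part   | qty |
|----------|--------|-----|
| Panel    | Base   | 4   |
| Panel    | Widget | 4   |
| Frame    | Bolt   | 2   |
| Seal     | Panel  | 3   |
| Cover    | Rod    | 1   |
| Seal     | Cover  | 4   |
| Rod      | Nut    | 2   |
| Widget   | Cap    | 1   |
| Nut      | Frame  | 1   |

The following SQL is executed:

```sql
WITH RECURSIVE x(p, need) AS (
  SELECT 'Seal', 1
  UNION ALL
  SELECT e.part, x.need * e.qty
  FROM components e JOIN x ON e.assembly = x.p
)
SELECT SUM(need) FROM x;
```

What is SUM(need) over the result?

80

Base: (Seal, need=1).
Iteration 1: components of {Seal} -> Cover = 1*4 = 4, Panel = 1*3 = 3.
Iteration 2: components of {Cover,Panel} -> Base = 3*4 = 12, Rod = 4*1 = 4, Widget = 3*4 = 12.
Iteration 3: components of {Base,Rod,Widget} -> Cap = 12*1 = 12, Nut = 4*2 = 8.
Iteration 4: components of {Cap,Nut} -> Frame = 8*1 = 8.
Iteration 5: components of {Frame} -> Bolt = 8*2 = 16.
Iteration 6: no further components; recursion stops.
SUM(need) = 1 + 3 + 4 + 12 + 12 + 4 + 12 + 8 + 8 + 16 = 80.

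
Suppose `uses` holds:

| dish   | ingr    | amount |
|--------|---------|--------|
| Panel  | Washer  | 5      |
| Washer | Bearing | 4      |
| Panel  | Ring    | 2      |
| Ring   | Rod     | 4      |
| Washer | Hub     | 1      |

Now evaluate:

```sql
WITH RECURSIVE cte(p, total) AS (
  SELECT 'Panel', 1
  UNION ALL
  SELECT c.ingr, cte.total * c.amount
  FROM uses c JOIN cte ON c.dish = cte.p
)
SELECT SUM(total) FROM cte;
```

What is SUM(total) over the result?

41

Base: (Panel, total=1).
Iteration 1: components of {Panel} -> Ring = 1*2 = 2, Washer = 1*5 = 5.
Iteration 2: components of {Ring,Washer} -> Bearing = 5*4 = 20, Hub = 5*1 = 5, Rod = 2*4 = 8.
Iteration 3: no further components; recursion stops.
SUM(total) = 1 + 5 + 2 + 20 + 5 + 8 = 41.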